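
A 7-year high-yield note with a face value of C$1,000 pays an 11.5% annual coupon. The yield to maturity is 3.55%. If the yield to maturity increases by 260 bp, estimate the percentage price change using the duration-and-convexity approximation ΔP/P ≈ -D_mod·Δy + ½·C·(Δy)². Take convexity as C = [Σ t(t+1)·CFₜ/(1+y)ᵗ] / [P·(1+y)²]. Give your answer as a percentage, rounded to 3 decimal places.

-12.581%

With y = 0.0355:
  t   CF        PV=CF/(1+0.0355)^t    t·PV        t(t+1)·PV
  1       115.00       111.0575       111.0575         222.1149
  2       115.00       107.2501       214.5002         643.5005
  3       115.00       103.5732       310.7197       1,242.8788
  4       115.00       100.0224       400.0897       2,000.4487
  5       115.00        96.5934       482.9669       2,897.8011
  6       115.00        93.2819       559.6912       3,917.8383
  7     1,115.00       873.4220     6,113.9543      48,911.6340
  Σ                  1,485.2005     8,192.9794      59,836.2164
P = 1,485.2005; D_Mac = 5.51641 yrs; D_mod = 5.32729 yrs; C = 37.57326.
Duration effect: -5.32729 × (+0.026) = -0.138510
Convexity effect: 0.5 × 37.57326 × (0.026)² = +0.0126998
ΔP/P ≈ -0.138510 + 0.0126998 = -0.125810 = -12.5810%.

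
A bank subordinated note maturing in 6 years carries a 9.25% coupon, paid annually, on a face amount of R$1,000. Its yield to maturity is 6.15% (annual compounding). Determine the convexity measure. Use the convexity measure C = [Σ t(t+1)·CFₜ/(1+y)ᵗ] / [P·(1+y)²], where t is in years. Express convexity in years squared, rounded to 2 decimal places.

With y = 0.0615:
  t   CF        PV=CF/(1+0.0615)^t    t·PV        t(t+1)·PV
  1        92.50        87.1408        87.1408         174.2817
  2        92.50        82.0922       164.1843         492.5530
  3        92.50        77.3360       232.0080         928.0321
  4        92.50        72.8554       291.4216       1,457.1080
  5        92.50        68.6344       343.1719       2,059.0315
  6     1,092.50       763.6625     4,581.9749      32,073.8242
  Σ                  1,151.7213     5,699.9016      37,184.8305
P = 1,151.7213.
Convexity = Σ t(t+1)·PV / [P·(1+y)²] = 37,184.8305 / (1,151.7213 × 1.126782) = 28.65355.

28.65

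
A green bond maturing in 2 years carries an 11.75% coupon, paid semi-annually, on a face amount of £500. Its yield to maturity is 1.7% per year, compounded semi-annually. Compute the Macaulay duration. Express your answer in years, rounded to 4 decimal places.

1.8548 years

Periodic yield y = 0.0085. Discount each cash flow and weight by its period:
  t   CF        PV=CF/(1+0.0085)^t    t·PV
  1       29.375        29.1274        29.1274
  2       29.375        28.8819        57.7638
  3       29.375        28.6385        85.9155
  4      529.375       511.7523     2,047.0093
  Σ                    598.4001     2,219.8160
Price P = Σ PV = 598.4001.
Macaulay duration = Σ(t·PV) / P = 2,219.8160 / 598.4001 = 3.70958 half-year periods.
In years: 3.70958 / 2 = 1.85479 years.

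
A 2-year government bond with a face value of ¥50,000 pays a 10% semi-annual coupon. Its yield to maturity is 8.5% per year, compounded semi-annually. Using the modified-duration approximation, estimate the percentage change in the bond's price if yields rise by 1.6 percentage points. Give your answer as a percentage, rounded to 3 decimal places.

-2.860%

Periodic yield y = 0.0425. Modified duration first:
  t   CF        PV=CF/(1+0.0425)^t    t·PV
  1     2,500.00     2,398.0815     2,398.0815
  2     2,500.00     2,300.3180     4,600.6360
  3     2,500.00     2,206.5401     6,619.6202
  4    52,500.00    44,448.2891   177,793.1564
  Σ                 51,353.2287   191,411.4942
P = 51,353.2287; D_Mac = 3.72735 half-year periods = 1.86368 yrs; D_mod = 1.86368/(1+0.0425) = 1.78770 yrs.
ΔP/P ≈ -D_mod · Δy = -1.78770 × (+0.016) = -0.028603 = -2.8603%.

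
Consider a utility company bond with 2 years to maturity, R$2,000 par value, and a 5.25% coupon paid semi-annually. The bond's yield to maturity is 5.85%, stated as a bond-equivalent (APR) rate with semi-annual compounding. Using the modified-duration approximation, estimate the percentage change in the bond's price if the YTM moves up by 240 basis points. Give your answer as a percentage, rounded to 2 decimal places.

-4.49%

Periodic yield y = 0.02925. Modified duration first:
  t   CF        PV=CF/(1+0.02925)^t    t·PV
  1        52.50        51.0080        51.0080
  2        52.50        49.5584        99.1169
  3        52.50        48.1500       144.4501
  4     2,052.50     1,828.9409     7,315.7635
  Σ                  1,977.6574     7,610.3385
P = 1,977.6574; D_Mac = 3.84816 half-year periods = 1.92408 yrs; D_mod = 1.92408/(1+0.02925) = 1.86940 yrs.
ΔP/P ≈ -D_mod · Δy = -1.86940 × (+0.024) = -0.044866 = -4.4866%.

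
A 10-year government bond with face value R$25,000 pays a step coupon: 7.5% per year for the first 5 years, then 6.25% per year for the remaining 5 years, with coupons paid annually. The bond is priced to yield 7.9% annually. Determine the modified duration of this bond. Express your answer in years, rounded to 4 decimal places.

6.7847 years

Periodic yield y = 0.079. First find Macaulay duration:
  t   CF        PV=CF/(1+0.079)^t    t·PV
  1     1,875.00     1,737.7201     1,737.7201
  2     1,875.00     1,610.4913     3,220.9826
  3     1,875.00     1,492.5777     4,477.7330
  4     1,875.00     1,383.2972     5,533.1887
  5     1,875.00     1,282.0178     6,410.0889
  6     1,562.50       990.1280     5,940.7682
  7     1,562.50       917.6349     6,423.4442
  8     1,562.50       850.4494     6,803.5950
  9     1,562.50       788.1829     7,093.6464
  10   26,562.50    12,418.0814   124,180.8135
  Σ                 23,470.5806   171,821.9806
P = 23,470.5806; Macaulay duration = 171,821.9806 / 23,470.5806 = 7.32074 years.
Modified duration = D_Mac / (1 + y) = 7.32074 / 1.079 = 6.78474 years.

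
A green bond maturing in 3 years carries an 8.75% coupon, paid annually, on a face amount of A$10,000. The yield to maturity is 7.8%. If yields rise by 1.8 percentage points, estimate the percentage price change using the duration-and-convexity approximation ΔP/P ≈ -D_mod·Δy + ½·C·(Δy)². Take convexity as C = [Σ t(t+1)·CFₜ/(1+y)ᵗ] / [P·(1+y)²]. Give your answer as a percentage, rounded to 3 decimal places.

-4.472%

With y = 0.078:
  t   CF        PV=CF/(1+0.078)^t    t·PV        t(t+1)·PV
  1       875.00       811.6883       811.6883       1,623.3766
  2       875.00       752.9576     1,505.9152       4,517.7457
  3    10,875.00     8,681.0645    26,043.1935     104,172.7740
  Σ                 10,245.7104    28,360.7970     110,313.8963
P = 10,245.7104; D_Mac = 2.76807 yrs; D_mod = 2.56778 yrs; C = 9.26511.
Duration effect: -2.56778 × (+0.018) = -0.046220
Convexity effect: 0.5 × 9.26511 × (0.018)² = +0.0015009
ΔP/P ≈ -0.046220 + 0.0015009 = -0.044719 = -4.4719%.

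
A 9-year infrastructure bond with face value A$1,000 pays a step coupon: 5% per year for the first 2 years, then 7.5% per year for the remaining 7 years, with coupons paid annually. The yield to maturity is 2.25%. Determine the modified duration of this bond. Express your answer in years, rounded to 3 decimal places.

Periodic yield y = 0.0225. First find Macaulay duration:
  t   CF        PV=CF/(1+0.0225)^t    t·PV
  1        50.00        48.8998        48.8998
  2        50.00        47.8237        95.6474
  3        75.00        70.1570       210.4711
  4        75.00        68.6133       274.4530
  5        75.00        67.1034       335.5171
  6        75.00        65.6268       393.7609
  7        75.00        64.1827       449.2790
  8        75.00        62.7704       502.1630
  9     1,075.00       879.9107     7,919.1966
  Σ                  1,375.0878    10,229.3879
P = 1,375.0878; Macaulay duration = 10,229.3879 / 1,375.0878 = 7.43908 years.
Modified duration = D_Mac / (1 + y) = 7.43908 / 1.0225 = 7.27538 years.

7.275 years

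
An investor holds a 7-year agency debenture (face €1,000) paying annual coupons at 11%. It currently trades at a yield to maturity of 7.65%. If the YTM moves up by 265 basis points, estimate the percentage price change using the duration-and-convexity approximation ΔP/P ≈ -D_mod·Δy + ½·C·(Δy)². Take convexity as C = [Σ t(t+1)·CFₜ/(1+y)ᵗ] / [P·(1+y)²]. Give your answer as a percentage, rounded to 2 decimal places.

-12.06%

With y = 0.0765:
  t   CF        PV=CF/(1+0.0765)^t    t·PV        t(t+1)·PV
  1       110.00       102.1830       102.1830         204.3660
  2       110.00        94.9215       189.8430         569.5290
  3       110.00        88.1760       264.5281       1,058.1125
  4       110.00        81.9099       327.6397       1,638.1986
  5       110.00        76.0891       380.4456       2,282.6734
  6       110.00        70.6819       424.0917       2,968.6416
  7     1,110.00       662.5593     4,637.9149      37,103.3195
  Σ                  1,176.5208     6,326.6460      45,824.8406
P = 1,176.5208; D_Mac = 5.37742 yrs; D_mod = 4.99528 yrs; C = 33.61037.
Duration effect: -4.99528 × (+0.0265) = -0.132375
Convexity effect: 0.5 × 33.61037 × (0.0265)² = +0.0118014
ΔP/P ≈ -0.132375 + 0.0118014 = -0.120573 = -12.0573%.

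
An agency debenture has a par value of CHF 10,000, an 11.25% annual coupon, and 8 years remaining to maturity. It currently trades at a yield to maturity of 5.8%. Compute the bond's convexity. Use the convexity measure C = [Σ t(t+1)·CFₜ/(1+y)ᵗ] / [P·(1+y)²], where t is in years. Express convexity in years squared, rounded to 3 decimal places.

With y = 0.058:
  t   CF        PV=CF/(1+0.058)^t    t·PV        t(t+1)·PV
  1     1,125.00     1,063.3270     1,063.3270       2,126.6541
  2     1,125.00     1,005.0350     2,010.0700       6,030.2100
  3     1,125.00       949.9386     2,849.8157      11,399.2628
  4     1,125.00       897.8625     3,591.4502      17,957.2508
  5     1,125.00       848.6413     4,243.2067      25,459.2402
  6     1,125.00       802.1185     4,812.7108      33,688.9757
  7     1,125.00       758.1460     5,307.0220      42,456.1761
  8    11,125.00     7,086.2208    56,689.7661     510,207.8948
  Σ                 13,411.2897    80,567.3685     649,325.6644
P = 13,411.2897.
Convexity = Σ t(t+1)·PV / [P·(1+y)²] = 649,325.6644 / (13,411.2897 × 1.119364) = 43.25344.

43.253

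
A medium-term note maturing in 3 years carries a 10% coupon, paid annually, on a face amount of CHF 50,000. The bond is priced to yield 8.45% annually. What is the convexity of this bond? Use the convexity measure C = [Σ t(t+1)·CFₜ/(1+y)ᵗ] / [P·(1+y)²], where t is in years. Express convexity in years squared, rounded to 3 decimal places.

With y = 0.0845:
  t   CF        PV=CF/(1+0.0845)^t    t·PV        t(t+1)·PV
  1     5,000.00     4,610.4195     4,610.4195       9,220.8391
  2     5,000.00     4,251.1937     8,502.3874      25,507.1621
  3    55,000.00    43,119.5302   129,358.5906     517,434.3624
  Σ                 51,981.1434   142,471.3975     552,162.3636
P = 51,981.1434.
Convexity = Σ t(t+1)·PV / [P·(1+y)²] = 552,162.3636 / (51,981.1434 × 1.176140) = 9.03154.

9.032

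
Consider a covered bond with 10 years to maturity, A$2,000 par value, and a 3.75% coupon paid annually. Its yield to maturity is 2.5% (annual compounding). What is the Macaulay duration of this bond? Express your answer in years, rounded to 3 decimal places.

Periodic yield y = 0.025. Discount each cash flow and weight by its year:
  t   CF        PV=CF/(1+0.025)^t    t·PV
  1        75.00        73.1707        73.1707
  2        75.00        71.3861       142.7722
  3        75.00        69.6450       208.9349
  4        75.00        67.9463       271.7852
  5        75.00        66.2891       331.4454
  6        75.00        64.6723       388.0336
  7        75.00        63.0949       441.6642
  8        75.00        61.5560       492.4479
  9        75.00        60.0546       540.4916
  10    2,075.00     1,620.9867    16,209.8668
  Σ                  2,218.8016    19,100.6126
Price P = Σ PV = 2,218.8016.
Macaulay duration = Σ(t·PV) / P = 19,100.6126 / 2,218.8016 = 8.60853 years.

8.609 years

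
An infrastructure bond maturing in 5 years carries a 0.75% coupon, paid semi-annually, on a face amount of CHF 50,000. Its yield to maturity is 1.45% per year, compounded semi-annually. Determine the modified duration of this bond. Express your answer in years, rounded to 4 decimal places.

4.8796 years

Periodic yield y = 0.00725. First find Macaulay duration:
  t   CF        PV=CF/(1+0.00725)^t    t·PV
  1       187.50       186.1504       186.1504
  2       187.50       184.8105       369.6211
  3       187.50       183.4803       550.4409
  4       187.50       182.1596       728.6386
  5       187.50       180.8485       904.2425
  6       187.50       179.5468     1,077.2807
  7       187.50       178.2544     1,247.7810
  8       187.50       176.9714     1,415.7711
  9       187.50       175.6976     1,581.2782
  10   50,187.50    46,689.8848   466,898.8476
  Σ                 48,317.8043   474,960.0521
P = 48,317.8043; Macaulay duration = 474,960.0521 / 48,317.8043 = 9.82992 half-year periods = 4.91496 years.
Modified duration = D_Mac / (1 + y) = 4.91496 / 1.00725 = 4.87958 years.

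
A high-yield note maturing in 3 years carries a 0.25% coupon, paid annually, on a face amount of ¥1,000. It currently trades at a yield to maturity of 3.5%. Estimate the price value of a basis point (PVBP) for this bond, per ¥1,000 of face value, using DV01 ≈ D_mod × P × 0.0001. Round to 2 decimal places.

Periodic yield y = 0.035.
  t   CF        PV=CF/(1+0.035)^t    t·PV
  1         2.50         2.4155         2.4155
  2         2.50         2.3338         4.6676
  3     1,002.50       904.1976     2,712.5927
  Σ                    908.9468     2,719.6757
P = 908.9468; D_Mac = 2.99212 yrs; D_mod = 2.89093 yrs.
DV01 ≈ 2.89093 × 908.9468 × 0.0001 = 0.262771.

¥0.26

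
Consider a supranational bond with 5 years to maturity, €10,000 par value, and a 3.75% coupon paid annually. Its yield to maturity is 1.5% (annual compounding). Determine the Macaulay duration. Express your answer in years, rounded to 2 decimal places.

Periodic yield y = 0.015. Discount each cash flow and weight by its year:
  t   CF        PV=CF/(1+0.015)^t    t·PV
  1       375.00       369.4581       369.4581
  2       375.00       363.9982       727.9963
  3       375.00       358.6189     1,075.8566
  4       375.00       353.3191     1,413.2763
  5    10,375.00     9,630.7009    48,153.5044
  Σ                 11,076.0951    51,740.0918
Price P = Σ PV = 11,076.0951.
Macaulay duration = Σ(t·PV) / P = 51,740.0918 / 11,076.0951 = 4.67133 years.

4.67 years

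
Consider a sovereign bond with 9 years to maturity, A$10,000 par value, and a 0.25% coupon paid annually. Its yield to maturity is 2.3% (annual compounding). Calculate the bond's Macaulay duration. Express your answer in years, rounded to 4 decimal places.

8.9000 years

Periodic yield y = 0.023. Discount each cash flow and weight by its year:
  t   CF        PV=CF/(1+0.023)^t    t·PV
  1        25.00        24.4379        24.4379
  2        25.00        23.8885        47.7770
  3        25.00        23.3514        70.0542
  4        25.00        22.8264        91.3056
  5        25.00        22.3132       111.5660
  6        25.00        21.8115       130.8692
  7        25.00        21.3211       149.2480
  8        25.00        20.8418       166.7343
  9    10,025.00     8,169.6543    73,526.8884
  Σ                  8,350.4462    74,318.8807
Price P = Σ PV = 8,350.4462.
Macaulay duration = Σ(t·PV) / P = 74,318.8807 / 8,350.4462 = 8.89999 years.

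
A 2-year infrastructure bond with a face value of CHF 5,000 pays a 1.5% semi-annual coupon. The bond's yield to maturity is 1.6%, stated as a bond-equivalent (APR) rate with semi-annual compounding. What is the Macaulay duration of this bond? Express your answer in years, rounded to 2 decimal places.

Periodic yield y = 0.008. Discount each cash flow and weight by its period:
  t   CF        PV=CF/(1+0.008)^t    t·PV
  1        37.50        37.2024        37.2024
  2        37.50        36.9071        73.8142
  3        37.50        36.6142       109.8426
  4     5,037.50     4,879.4731    19,517.8925
  Σ                  4,990.1968    19,738.7518
Price P = Σ PV = 4,990.1968.
Macaulay duration = Σ(t·PV) / P = 19,738.7518 / 4,990.1968 = 3.95551 half-year periods.
In years: 3.95551 / 2 = 1.97775 years.

1.98 years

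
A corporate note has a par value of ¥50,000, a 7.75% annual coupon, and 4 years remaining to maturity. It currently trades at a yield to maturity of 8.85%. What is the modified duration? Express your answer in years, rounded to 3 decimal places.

3.289 years

Periodic yield y = 0.0885. First find Macaulay duration:
  t   CF        PV=CF/(1+0.0885)^t    t·PV
  1     3,875.00     3,559.9449     3,559.9449
  2     3,875.00     3,270.5052     6,541.0103
  3     3,875.00     3,004.5982     9,013.7947
  4    53,875.00    38,377.2233   153,508.8934
  Σ                 48,212.2716   172,623.6433
P = 48,212.2716; Macaulay duration = 172,623.6433 / 48,212.2716 = 3.58049 years.
Modified duration = D_Mac / (1 + y) = 3.58049 / 1.0885 = 3.28938 years.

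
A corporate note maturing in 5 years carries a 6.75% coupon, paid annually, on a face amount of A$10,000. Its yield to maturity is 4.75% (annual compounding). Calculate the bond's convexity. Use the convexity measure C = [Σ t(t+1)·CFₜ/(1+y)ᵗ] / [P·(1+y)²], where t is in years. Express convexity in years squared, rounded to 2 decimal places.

With y = 0.0475:
  t   CF        PV=CF/(1+0.0475)^t    t·PV        t(t+1)·PV
  1       675.00       644.3914       644.3914       1,288.7828
  2       675.00       615.1708     1,230.3416       3,691.0248
  3       675.00       587.2752     1,761.8257       7,047.3027
  4       675.00       560.6446     2,242.5784      11,212.8921
  5    10,675.00     8,464.4302    42,322.1508     253,932.9045
  Σ                 10,871.9122    48,201.2878     277,172.9069
P = 10,871.9122.
Convexity = Σ t(t+1)·PV / [P·(1+y)²] = 277,172.9069 / (10,871.9122 × 1.097256) = 23.23468.

23.23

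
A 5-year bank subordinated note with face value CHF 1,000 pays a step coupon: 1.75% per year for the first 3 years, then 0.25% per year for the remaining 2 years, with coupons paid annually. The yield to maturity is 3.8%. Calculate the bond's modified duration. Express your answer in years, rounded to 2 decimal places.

Periodic yield y = 0.038. First find Macaulay duration:
  t   CF        PV=CF/(1+0.038)^t    t·PV
  1        17.50        16.8593        16.8593
  2        17.50        16.2421        32.4843
  3        17.50        15.6475        46.9426
  4         2.50         2.1535         8.6141
  5     1,002.50       831.9507     4,159.7537
  Σ                    882.8533     4,264.6541
P = 882.8533; Macaulay duration = 4,264.6541 / 882.8533 = 4.83054 years.
Modified duration = D_Mac / (1 + y) = 4.83054 / 1.038 = 4.65369 years.

4.65 years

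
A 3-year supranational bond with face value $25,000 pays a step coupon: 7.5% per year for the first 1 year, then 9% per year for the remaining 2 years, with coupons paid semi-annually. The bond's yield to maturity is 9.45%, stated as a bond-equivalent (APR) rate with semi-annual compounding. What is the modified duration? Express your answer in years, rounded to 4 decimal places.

2.5982 years

Periodic yield y = 0.04725. First find Macaulay duration:
  t   CF        PV=CF/(1+0.04725)^t    t·PV
  1       937.50       895.2017       895.2017
  2       937.50       854.8119     1,709.6237
  3     1,125.00       979.4932     2,938.4795
  4     1,125.00       935.3002     3,741.2010
  5     1,125.00       893.1012     4,465.5060
  6    26,125.00    19,804.0532   118,824.3194
  Σ                 24,361.9614   132,574.3313
P = 24,361.9614; Macaulay duration = 132,574.3313 / 24,361.9614 = 5.44186 half-year periods = 2.72093 years.
Modified duration = D_Mac / (1 + y) = 2.72093 / 1.04725 = 2.59817 years.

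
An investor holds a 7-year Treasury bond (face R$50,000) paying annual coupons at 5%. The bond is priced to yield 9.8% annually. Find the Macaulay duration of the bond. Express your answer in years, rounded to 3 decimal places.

Periodic yield y = 0.098. Discount each cash flow and weight by its year:
  t   CF        PV=CF/(1+0.098)^t    t·PV
  1     2,500.00     2,276.8670     2,276.8670
  2     2,500.00     2,073.6494     4,147.2988
  3     2,500.00     1,888.5696     5,665.7087
  4     2,500.00     1,720.0087     6,880.0349
  5     2,500.00     1,566.4925     7,832.4623
  6     2,500.00     1,426.6780     8,560.0681
  7    52,500.00    27,286.1915   191,003.3404
  Σ                 38,238.4567   226,365.7802
Price P = Σ PV = 38,238.4567.
Macaulay duration = Σ(t·PV) / P = 226,365.7802 / 38,238.4567 = 5.91985 years.

5.920 years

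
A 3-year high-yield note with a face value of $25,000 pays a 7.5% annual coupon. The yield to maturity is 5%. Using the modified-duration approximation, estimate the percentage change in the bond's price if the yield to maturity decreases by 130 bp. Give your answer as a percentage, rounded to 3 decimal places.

+3.470%

Periodic yield y = 0.05. Modified duration first:
  t   CF        PV=CF/(1+0.05)^t    t·PV
  1     1,875.00     1,785.7143     1,785.7143
  2     1,875.00     1,700.6803     3,401.3605
  3    26,875.00    23,215.6355    69,646.9064
  Σ                 26,702.0300    74,833.9812
P = 26,702.0300; D_Mac = 2.80256 yrs; D_mod = 2.80256/(1+0.05) = 2.66910 yrs.
ΔP/P ≈ -D_mod · Δy = -2.66910 × (-0.013) = +0.034698 = +3.4698%.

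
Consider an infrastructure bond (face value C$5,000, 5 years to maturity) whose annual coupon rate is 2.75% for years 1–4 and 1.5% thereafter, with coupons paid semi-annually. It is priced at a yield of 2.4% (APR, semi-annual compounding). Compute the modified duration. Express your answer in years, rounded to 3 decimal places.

Periodic yield y = 0.012. First find Macaulay duration:
  t   CF        PV=CF/(1+0.012)^t    t·PV
  1        68.75        67.9348        67.9348
  2        68.75        67.1292       134.2585
  3        68.75        66.3332       198.9997
  4        68.75        65.5467       262.1867
  5        68.75        64.7694       323.8472
  6        68.75        64.0014       384.0085
  7        68.75        63.2425       442.6976
  8        68.75        62.4926       499.9408
  9        37.50        33.6827       303.1441
  10    5,037.50     4,471.0542    44,710.5419
  Σ                  5,026.1868    47,327.5598
P = 5,026.1868; Macaulay duration = 47,327.5598 / 5,026.1868 = 9.41620 half-year periods = 4.70810 years.
Modified duration = D_Mac / (1 + y) = 4.70810 / 1.012 = 4.65227 years.

4.652 years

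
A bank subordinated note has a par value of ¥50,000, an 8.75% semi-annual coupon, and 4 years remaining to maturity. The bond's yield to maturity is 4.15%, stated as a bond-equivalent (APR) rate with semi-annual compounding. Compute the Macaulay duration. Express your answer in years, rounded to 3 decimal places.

Periodic yield y = 0.02075. Discount each cash flow and weight by its period:
  t   CF        PV=CF/(1+0.02075)^t    t·PV
  1     2,187.50     2,143.0321     2,143.0321
  2     2,187.50     2,099.4681     4,198.9362
  3     2,187.50     2,056.7897     6,170.3692
  4     2,187.50     2,014.9789     8,059.9157
  5     2,187.50     1,974.0180     9,870.0902
  6     2,187.50     1,933.8898    11,603.3390
  7     2,187.50     1,894.5774    13,262.0415
  8    52,187.50    44,280.3846   354,243.0766
  Σ                 58,397.1387   409,550.8005
Price P = Σ PV = 58,397.1387.
Macaulay duration = Σ(t·PV) / P = 409,550.8005 / 58,397.1387 = 7.01320 half-year periods.
In years: 7.01320 / 2 = 3.50660 years.

3.507 years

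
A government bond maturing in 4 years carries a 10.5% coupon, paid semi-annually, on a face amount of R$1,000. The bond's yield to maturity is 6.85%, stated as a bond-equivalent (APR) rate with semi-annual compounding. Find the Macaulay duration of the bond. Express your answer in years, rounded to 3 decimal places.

3.409 years

Periodic yield y = 0.03425. Discount each cash flow and weight by its period:
  t   CF        PV=CF/(1+0.03425)^t    t·PV
  1        52.50        50.7614        50.7614
  2        52.50        49.0804        98.1608
  3        52.50        47.4551       142.3652
  4        52.50        45.8836       183.5343
  5        52.50        44.3641       221.8205
  6        52.50        42.8949       257.3697
  7        52.50        41.4744       290.3211
  8     1,052.50       803.9293     6,431.4346
  Σ                  1,125.8433     7,675.7676
Price P = Σ PV = 1,125.8433.
Macaulay duration = Σ(t·PV) / P = 7,675.7676 / 1,125.8433 = 6.81779 half-year periods.
In years: 6.81779 / 2 = 3.40890 years.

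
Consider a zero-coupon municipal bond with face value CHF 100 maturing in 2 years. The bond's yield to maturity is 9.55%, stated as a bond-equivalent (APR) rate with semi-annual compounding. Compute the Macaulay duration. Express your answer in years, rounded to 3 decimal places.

A zero-coupon bond has a single cash flow at maturity, so its Macaulay duration equals its maturity: 2 years.
(Equivalently: 4 semi-annual periods ÷ 2 = 2 years.)

2.000 years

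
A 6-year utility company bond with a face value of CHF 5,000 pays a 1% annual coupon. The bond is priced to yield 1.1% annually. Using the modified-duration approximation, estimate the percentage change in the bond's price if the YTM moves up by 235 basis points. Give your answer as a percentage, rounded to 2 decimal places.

Periodic yield y = 0.011. Modified duration first:
  t   CF        PV=CF/(1+0.011)^t    t·PV
  1        50.00        49.4560        49.4560
  2        50.00        48.9179        97.8358
  3        50.00        48.3856       145.1569
  4        50.00        47.8592       191.4368
  5        50.00        47.3385       236.6924
  6     5,050.00     4,729.1648    28,374.9886
  Σ                  4,971.1219    29,095.5664
P = 4,971.1219; D_Mac = 5.85292 yrs; D_mod = 5.85292/(1+0.011) = 5.78924 yrs.
ΔP/P ≈ -D_mod · Δy = -5.78924 × (+0.0235) = -0.136047 = -13.6047%.

-13.60%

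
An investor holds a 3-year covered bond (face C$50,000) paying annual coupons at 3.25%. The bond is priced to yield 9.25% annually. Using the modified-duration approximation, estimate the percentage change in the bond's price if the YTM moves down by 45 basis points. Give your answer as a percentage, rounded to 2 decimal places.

Periodic yield y = 0.0925. Modified duration first:
  t   CF        PV=CF/(1+0.0925)^t    t·PV
  1     1,625.00     1,487.4142     1,487.4142
  2     1,625.00     1,361.4775     2,722.9550
  3    51,625.00    39,590.9322   118,772.7966
  Σ                 42,439.8239   122,983.1658
P = 42,439.8239; D_Mac = 2.89782 yrs; D_mod = 2.89782/(1+0.0925) = 2.65247 yrs.
ΔP/P ≈ -D_mod · Δy = -2.65247 × (-0.0045) = +0.011936 = +1.1936%.

+1.19%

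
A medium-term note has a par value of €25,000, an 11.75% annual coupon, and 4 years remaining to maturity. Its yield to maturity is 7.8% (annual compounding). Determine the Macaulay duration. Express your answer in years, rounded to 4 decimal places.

3.4494 years

Periodic yield y = 0.078. Discount each cash flow and weight by its year:
  t   CF        PV=CF/(1+0.078)^t    t·PV
  1     2,937.50     2,724.9536     2,724.9536
  2     2,937.50     2,527.7863     5,055.5726
  3     2,937.50     2,344.8852     7,034.6557
  4    27,937.50    20,687.7137    82,750.8548
  Σ                 28,285.3388    97,566.0367
Price P = Σ PV = 28,285.3388.
Macaulay duration = Σ(t·PV) / P = 97,566.0367 / 28,285.3388 = 3.44935 years.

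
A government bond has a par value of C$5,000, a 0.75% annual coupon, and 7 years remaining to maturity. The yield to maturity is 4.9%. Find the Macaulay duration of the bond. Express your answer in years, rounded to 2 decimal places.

6.82 years

Periodic yield y = 0.049. Discount each cash flow and weight by its year:
  t   CF        PV=CF/(1+0.049)^t    t·PV
  1        37.50        35.7483        35.7483
  2        37.50        34.0785        68.1570
  3        37.50        32.4866        97.4599
  4        37.50        30.9692       123.8766
  5        37.50        29.5225       147.6127
  6        37.50        28.1435       168.8611
  7     5,037.50     3,604.0154    25,228.1080
  Σ                  3,794.9641    25,869.8237
Price P = Σ PV = 3,794.9641.
Macaulay duration = Σ(t·PV) / P = 25,869.8237 / 3,794.9641 = 6.81688 years.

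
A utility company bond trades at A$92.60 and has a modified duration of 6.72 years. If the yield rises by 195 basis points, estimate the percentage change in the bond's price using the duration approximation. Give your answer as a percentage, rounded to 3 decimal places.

-13.104%

Duration approximation: ΔP/P ≈ -D_mod · Δy = -6.72 × (+0.0195) = -0.131040.
As a percentage: -13.1040%.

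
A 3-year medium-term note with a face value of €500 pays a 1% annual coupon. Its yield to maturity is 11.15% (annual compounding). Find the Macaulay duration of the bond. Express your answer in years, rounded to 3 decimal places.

Periodic yield y = 0.1115. Discount each cash flow and weight by its year:
  t   CF        PV=CF/(1+0.1115)^t    t·PV
  1         5.00         4.4984         4.4984
  2         5.00         4.0472         8.0943
  3       505.00       367.7587     1,103.2762
  Σ                    376.3043     1,115.8689
Price P = Σ PV = 376.3043.
Macaulay duration = Σ(t·PV) / P = 1,115.8689 / 376.3043 = 2.96534 years.

2.965 years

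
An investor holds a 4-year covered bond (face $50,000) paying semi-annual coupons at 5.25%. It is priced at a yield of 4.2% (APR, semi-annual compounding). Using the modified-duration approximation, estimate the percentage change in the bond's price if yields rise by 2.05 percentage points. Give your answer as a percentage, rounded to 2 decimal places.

Periodic yield y = 0.021. Modified duration first:
  t   CF        PV=CF/(1+0.021)^t    t·PV
  1     1,312.50     1,285.5044     1,285.5044
  2     1,312.50     1,259.0641     2,518.1281
  3     1,312.50     1,233.1675     3,699.5026
  4     1,312.50     1,207.8037     4,831.2147
  5     1,312.50     1,182.9615     5,914.8074
  6     1,312.50     1,158.6302     6,951.7814
  7     1,312.50     1,134.7995     7,943.5962
  8    51,312.50    43,452.7471   347,621.9767
  Σ                 51,914.6779   380,766.5115
P = 51,914.6779; D_Mac = 7.33447 half-year periods = 3.66723 yrs; D_mod = 3.66723/(1+0.021) = 3.59181 yrs.
ΔP/P ≈ -D_mod · Δy = -3.59181 × (+0.0205) = -0.073632 = -7.3632%.

-7.36%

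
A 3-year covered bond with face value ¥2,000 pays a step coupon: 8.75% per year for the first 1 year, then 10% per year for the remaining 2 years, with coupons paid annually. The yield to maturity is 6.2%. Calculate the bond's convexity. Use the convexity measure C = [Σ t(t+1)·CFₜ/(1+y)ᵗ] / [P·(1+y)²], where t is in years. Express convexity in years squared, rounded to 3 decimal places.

9.536

With y = 0.062:
  t   CF        PV=CF/(1+0.062)^t    t·PV        t(t+1)·PV
  1       175.00       164.7834       164.7834         329.5669
  2       200.00       177.3295       354.6590       1,063.9769
  3     2,200.00     1,836.7461     5,510.2384      22,040.9534
  Σ                  2,178.8590     6,029.6808      23,434.4972
P = 2,178.8590.
Convexity = Σ t(t+1)·PV / [P·(1+y)²] = 23,434.4972 / (2,178.8590 × 1.127844) = 9.53625.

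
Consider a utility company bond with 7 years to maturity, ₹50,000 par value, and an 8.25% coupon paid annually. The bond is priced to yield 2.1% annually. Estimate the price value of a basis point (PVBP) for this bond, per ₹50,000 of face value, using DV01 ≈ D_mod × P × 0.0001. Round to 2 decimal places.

Periodic yield y = 0.021.
  t   CF        PV=CF/(1+0.021)^t    t·PV
  1     4,125.00     4,040.1567     4,040.1567
  2     4,125.00     3,957.0585     7,914.1170
  3     4,125.00     3,875.6694    11,627.0083
  4     4,125.00     3,795.9544    15,183.8175
  5     4,125.00     3,717.8789    18,589.3946
  6     4,125.00     3,641.4093    21,848.4560
  7    54,125.00    46,796.9679   327,578.7752
  Σ                 69,825.0951   406,781.7252
P = 69,825.0951; D_Mac = 5.82572 yrs; D_mod = 5.70590 yrs.
DV01 ≈ 5.70590 × 69,825.0951 × 0.0001 = 39.841501.

₹39.84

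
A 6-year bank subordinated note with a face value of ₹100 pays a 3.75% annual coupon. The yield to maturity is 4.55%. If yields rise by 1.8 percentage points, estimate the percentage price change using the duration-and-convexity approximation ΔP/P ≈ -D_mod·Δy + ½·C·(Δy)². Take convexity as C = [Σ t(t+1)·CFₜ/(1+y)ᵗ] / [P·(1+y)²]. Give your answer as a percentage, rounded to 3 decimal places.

-8.868%

With y = 0.0455:
  t   CF        PV=CF/(1+0.0455)^t    t·PV        t(t+1)·PV
  1         3.75         3.5868         3.5868           7.1736
  2         3.75         3.4307         6.8614          20.5842
  3         3.75         3.2814         9.8442          39.3768
  4         3.75         3.1386        12.5544          62.7719
  5         3.75         3.0020        15.0100          90.0601
  6       103.75        79.4409       476.6451       3,336.5157
  Σ                     95.8804       524.5019       3,556.4823
P = 95.8804; D_Mac = 5.47038 yrs; D_mod = 5.23231 yrs; C = 33.93462.
Duration effect: -5.23231 × (+0.018) = -0.094182
Convexity effect: 0.5 × 33.93462 × (0.018)² = +0.0054974
ΔP/P ≈ -0.094182 + 0.0054974 = -0.088684 = -8.8684%.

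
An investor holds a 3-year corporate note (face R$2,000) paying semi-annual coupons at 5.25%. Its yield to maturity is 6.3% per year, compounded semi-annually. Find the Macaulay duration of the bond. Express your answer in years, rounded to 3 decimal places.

Periodic yield y = 0.0315. Discount each cash flow and weight by its period:
  t   CF        PV=CF/(1+0.0315)^t    t·PV
  1        52.50        50.8968        50.8968
  2        52.50        49.3425        98.6849
  3        52.50        47.8356       143.5069
  4        52.50        46.3748       185.4993
  5        52.50        44.9586       224.7932
  6     2,052.50     1,703.9929    10,223.9572
  Σ                  1,943.4012    10,927.3383
Price P = Σ PV = 1,943.4012.
Macaulay duration = Σ(t·PV) / P = 10,927.3383 / 1,943.4012 = 5.62279 half-year periods.
In years: 5.62279 / 2 = 2.81140 years.

2.811 years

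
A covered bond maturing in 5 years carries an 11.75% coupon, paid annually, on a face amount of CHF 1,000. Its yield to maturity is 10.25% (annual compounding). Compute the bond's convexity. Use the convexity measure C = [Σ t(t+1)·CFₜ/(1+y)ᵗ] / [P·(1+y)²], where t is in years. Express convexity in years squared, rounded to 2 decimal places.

18.70

With y = 0.1025:
  t   CF        PV=CF/(1+0.1025)^t    t·PV        t(t+1)·PV
  1       117.50       106.5760       106.5760         213.1519
  2       117.50        96.6675       193.3351         580.0052
  3       117.50        87.6803       263.0409       1,052.1637
  4       117.50        79.5286       318.1145       1,590.5725
  5     1,117.50       686.0481     3,430.2403      20,581.4418
  Σ                  1,056.5005     4,311.3068      24,017.3352
P = 1,056.5005.
Convexity = Σ t(t+1)·PV / [P·(1+y)²] = 24,017.3352 / (1,056.5005 × 1.215506) = 18.70242.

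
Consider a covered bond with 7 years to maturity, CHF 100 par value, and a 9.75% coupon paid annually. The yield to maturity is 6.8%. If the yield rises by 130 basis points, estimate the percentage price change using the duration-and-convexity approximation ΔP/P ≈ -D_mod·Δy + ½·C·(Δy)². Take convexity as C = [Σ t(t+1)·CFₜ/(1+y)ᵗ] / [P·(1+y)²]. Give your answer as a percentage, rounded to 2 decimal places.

With y = 0.068:
  t   CF        PV=CF/(1+0.068)^t    t·PV        t(t+1)·PV
  1         9.75         9.1292         9.1292          18.2584
  2         9.75         8.5480        17.0959          51.2877
  3         9.75         8.0037        24.0111          96.0444
  4         9.75         7.4941        29.9764         149.8820
  5         9.75         7.0169        35.0847         210.5085
  6         9.75         6.5702        39.4211         275.9475
  7       109.75        69.2478       484.7344       3,877.8748
  Σ                    116.0099       639.4528       4,679.8034
P = 116.0099; D_Mac = 5.51206 yrs; D_mod = 5.16110 yrs; C = 35.36635.
Duration effect: -5.16110 × (+0.013) = -0.067094
Convexity effect: 0.5 × 35.36635 × (0.013)² = +0.0029885
ΔP/P ≈ -0.067094 + 0.0029885 = -0.064106 = -6.4106%.

-6.41%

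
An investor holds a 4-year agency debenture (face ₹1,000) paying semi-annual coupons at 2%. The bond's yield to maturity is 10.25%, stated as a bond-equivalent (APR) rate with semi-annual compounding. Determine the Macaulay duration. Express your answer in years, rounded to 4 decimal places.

Periodic yield y = 0.05125. Discount each cash flow and weight by its period:
  t   CF        PV=CF/(1+0.05125)^t    t·PV
  1        10.00         9.5125         9.5125
  2        10.00         9.0487        18.0975
  3        10.00         8.6076        25.8228
  4        10.00         8.1880        32.7519
  5        10.00         7.7888        38.9439
  6        10.00         7.4091        44.4544
  7        10.00         7.0479        49.3351
  8     1,010.00       677.1319     5,417.0556
  Σ                    734.7345     5,635.9737
Price P = Σ PV = 734.7345.
Macaulay duration = Σ(t·PV) / P = 5,635.9737 / 734.7345 = 7.67076 half-year periods.
In years: 7.67076 / 2 = 3.83538 years.

3.8354 years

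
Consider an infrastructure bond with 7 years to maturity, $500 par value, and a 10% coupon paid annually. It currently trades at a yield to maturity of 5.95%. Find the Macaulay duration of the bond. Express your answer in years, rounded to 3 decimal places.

Periodic yield y = 0.0595. Discount each cash flow and weight by its year:
  t   CF        PV=CF/(1+0.0595)^t    t·PV
  1        50.00        47.1921        47.1921
  2        50.00        44.5418        89.0837
  3        50.00        42.0404       126.1213
  4        50.00        39.6795       158.7180
  5        50.00        37.4512       187.2558
  6        50.00        35.3480       212.0877
  7       550.00       366.9915     2,568.9402
  Σ                    613.2444     3,389.3987
Price P = Σ PV = 613.2444.
Macaulay duration = Σ(t·PV) / P = 3,389.3987 / 613.2444 = 5.52700 years.

5.527 years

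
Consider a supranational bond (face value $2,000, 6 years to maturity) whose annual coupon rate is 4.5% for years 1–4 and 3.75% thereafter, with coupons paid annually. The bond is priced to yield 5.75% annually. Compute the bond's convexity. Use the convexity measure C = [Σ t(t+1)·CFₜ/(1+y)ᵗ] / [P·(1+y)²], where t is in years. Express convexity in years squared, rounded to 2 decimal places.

32.32

With y = 0.0575:
  t   CF        PV=CF/(1+0.0575)^t    t·PV        t(t+1)·PV
  1        90.00        85.1064        85.1064         170.2128
  2        90.00        80.4788       160.9577         482.8731
  3        90.00        76.1029       228.3088         913.2352
  4        90.00        71.9649       287.8598       1,439.2989
  5        75.00        56.7100       283.5498       1,701.2990
  6     2,075.00     1,483.6650     8,901.9899      62,313.9290
  Σ                  1,854.0281     9,947.7723      67,020.8479
P = 1,854.0281.
Convexity = Σ t(t+1)·PV / [P·(1+y)²] = 67,020.8479 / (1,854.0281 × 1.118306) = 32.32458.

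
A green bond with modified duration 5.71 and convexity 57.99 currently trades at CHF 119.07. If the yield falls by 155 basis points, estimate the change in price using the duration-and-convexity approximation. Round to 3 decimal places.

Duration effect: -D_mod·Δy = -5.71 × (-0.0155) = +0.088505
Convexity effect: ½·C·(Δy)² = 0.5 × 57.99 × (-0.0155)² = +0.00696604875
ΔP/P ≈ +0.088505 + 0.00696604875 = +0.09547104875
ΔP ≈ 119.07 × (+0.09547104875) = +11.3677377746625.

+CHF 11.368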